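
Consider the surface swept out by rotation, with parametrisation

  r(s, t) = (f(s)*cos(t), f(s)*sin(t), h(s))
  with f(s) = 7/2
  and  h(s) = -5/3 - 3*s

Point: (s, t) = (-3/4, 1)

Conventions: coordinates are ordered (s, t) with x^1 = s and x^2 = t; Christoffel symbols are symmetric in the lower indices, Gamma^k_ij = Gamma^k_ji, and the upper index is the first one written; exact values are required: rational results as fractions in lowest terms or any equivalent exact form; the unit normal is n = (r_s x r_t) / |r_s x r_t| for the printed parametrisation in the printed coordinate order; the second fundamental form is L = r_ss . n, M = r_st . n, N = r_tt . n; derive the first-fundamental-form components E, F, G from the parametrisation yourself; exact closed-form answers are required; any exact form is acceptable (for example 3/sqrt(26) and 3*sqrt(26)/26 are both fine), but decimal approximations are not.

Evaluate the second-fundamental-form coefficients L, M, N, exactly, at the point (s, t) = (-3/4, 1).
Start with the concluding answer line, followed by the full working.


Answer: L = 0, M = 0, N = -7/2

f = 7/2, f' = 0, f'' = 0, h' = -3, h'' = 0
E = 9, F = 0, G = 49/4; answer radicand W^2 = 9
unnormalised second-form numerators: l = 0, m = 0, n = -21/2; L = l/sqrt(9), and similarly M = m/sqrt(W^2), N = n/sqrt(W^2)


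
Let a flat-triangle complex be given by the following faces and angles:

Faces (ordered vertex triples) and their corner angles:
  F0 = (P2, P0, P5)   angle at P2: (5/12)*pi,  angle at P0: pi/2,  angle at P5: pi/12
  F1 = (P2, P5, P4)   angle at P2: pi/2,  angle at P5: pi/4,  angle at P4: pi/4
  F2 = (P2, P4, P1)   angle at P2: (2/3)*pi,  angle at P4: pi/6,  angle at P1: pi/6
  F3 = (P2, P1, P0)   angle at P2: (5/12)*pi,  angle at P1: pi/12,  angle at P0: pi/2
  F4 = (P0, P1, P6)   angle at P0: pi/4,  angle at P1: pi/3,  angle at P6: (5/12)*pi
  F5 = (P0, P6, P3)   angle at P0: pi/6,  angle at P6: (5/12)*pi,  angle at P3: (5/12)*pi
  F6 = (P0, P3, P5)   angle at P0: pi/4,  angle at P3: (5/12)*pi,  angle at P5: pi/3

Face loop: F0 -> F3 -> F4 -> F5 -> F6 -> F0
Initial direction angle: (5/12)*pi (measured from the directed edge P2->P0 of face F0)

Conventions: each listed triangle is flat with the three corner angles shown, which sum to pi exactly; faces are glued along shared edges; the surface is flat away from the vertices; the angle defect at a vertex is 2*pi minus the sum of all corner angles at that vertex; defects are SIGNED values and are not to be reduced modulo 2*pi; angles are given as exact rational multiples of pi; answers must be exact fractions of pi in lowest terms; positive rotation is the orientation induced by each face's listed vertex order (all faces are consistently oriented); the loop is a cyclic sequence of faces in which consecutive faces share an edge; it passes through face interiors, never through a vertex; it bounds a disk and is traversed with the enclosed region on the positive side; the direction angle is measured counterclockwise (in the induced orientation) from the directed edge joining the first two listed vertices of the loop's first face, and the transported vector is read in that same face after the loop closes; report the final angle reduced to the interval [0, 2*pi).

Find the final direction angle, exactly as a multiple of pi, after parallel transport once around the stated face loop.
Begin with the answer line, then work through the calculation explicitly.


Answer: final direction angle = (3/4)*pi

enclosed vertex P0: corner angles sum to (5/3)*pi, defect = 2*pi - (5/3)*pi = pi/3
holonomy = initial angle + sum of enclosed defects (mod 2*pi), positive in the induced orientation
final angle = (5/12)*pi + pi/3 = (3/4)*pi (mod 2*pi)


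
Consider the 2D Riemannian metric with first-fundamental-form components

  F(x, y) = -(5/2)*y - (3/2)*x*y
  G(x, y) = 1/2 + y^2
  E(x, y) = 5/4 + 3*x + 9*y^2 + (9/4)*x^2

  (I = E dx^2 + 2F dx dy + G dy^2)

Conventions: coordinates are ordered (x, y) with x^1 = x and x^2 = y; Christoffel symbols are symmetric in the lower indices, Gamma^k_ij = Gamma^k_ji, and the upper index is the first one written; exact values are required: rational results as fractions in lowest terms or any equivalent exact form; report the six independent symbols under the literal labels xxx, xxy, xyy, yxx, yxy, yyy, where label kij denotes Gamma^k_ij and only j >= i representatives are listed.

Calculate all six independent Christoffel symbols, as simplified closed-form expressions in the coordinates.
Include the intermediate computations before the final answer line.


E = 5/4 + 3*x + 9*y^2 + (9/4)*x^2; F = -(5/2)*y - (3/2)*x*y; G = 1/2 + y^2
Gamma^k_ij = (1/2) g^{kl} (d_i g_jl + d_j g_il - d_l g_ij), with g^inv = (1/(EG-F^2)) [[G, -F], [-F, E]]
first partials: E_x = 3 + (9/2)*x, E_y = 18*y, F_x = -(3/2)*y, F_y = -5/2 - (3/2)*x, G_x = 0, G_y = 2*y
D = EG - F^2 = 5/8 + (3/2)*x - (1/2)*y^2 + (9/8)*x^2 - (9/2)*x*y^2 + 9*y^4
expanded: Gamma^x_xx = (G E_x - 2F F_x + F E_y)/(2D), Gamma^x_xy = (G E_y - F G_x)/(2D), Gamma^x_yy = (2G F_y - G G_x - F G_y)/(2D), Gamma^y_xx = (2E F_x - E E_y - F E_x)/(2D), Gamma^y_xy = (E G_x - F E_y)/(2D), Gamma^y_yy = (E G_y - 2F F_y + F G_x)/(2D); substitute and cancel common factors

Answer: Gamma_xxx = (-108*x*y^2 + 9*x - 198*y^2 + 6)/(9*x^2 - 36*x*y^2 + 12*x + 72*y^4 - 4*y^2 + 5), Gamma_xxy = (72*y^3 + 36*y)/(9*x^2 - 36*x*y^2 + 12*x + 72*y^4 - 4*y^2 + 5), Gamma_xyy = (-6*x - 10)/(9*x^2 - 36*x*y^2 + 12*x + 72*y^4 - 4*y^2 + 5), Gamma_yxx = (-162*x^2*y - 189*x*y - 756*y^3 - 75*y)/(9*x^2 - 36*x*y^2 + 12*x + 72*y^4 - 4*y^2 + 5), Gamma_yxy = (108*x*y^2 + 180*y^2)/(9*x^2 - 36*x*y^2 + 12*x + 72*y^4 - 4*y^2 + 5), Gamma_yyy = (-36*x*y + 72*y^3 - 40*y)/(9*x^2 - 36*x*y^2 + 12*x + 72*y^4 - 4*y^2 + 5)


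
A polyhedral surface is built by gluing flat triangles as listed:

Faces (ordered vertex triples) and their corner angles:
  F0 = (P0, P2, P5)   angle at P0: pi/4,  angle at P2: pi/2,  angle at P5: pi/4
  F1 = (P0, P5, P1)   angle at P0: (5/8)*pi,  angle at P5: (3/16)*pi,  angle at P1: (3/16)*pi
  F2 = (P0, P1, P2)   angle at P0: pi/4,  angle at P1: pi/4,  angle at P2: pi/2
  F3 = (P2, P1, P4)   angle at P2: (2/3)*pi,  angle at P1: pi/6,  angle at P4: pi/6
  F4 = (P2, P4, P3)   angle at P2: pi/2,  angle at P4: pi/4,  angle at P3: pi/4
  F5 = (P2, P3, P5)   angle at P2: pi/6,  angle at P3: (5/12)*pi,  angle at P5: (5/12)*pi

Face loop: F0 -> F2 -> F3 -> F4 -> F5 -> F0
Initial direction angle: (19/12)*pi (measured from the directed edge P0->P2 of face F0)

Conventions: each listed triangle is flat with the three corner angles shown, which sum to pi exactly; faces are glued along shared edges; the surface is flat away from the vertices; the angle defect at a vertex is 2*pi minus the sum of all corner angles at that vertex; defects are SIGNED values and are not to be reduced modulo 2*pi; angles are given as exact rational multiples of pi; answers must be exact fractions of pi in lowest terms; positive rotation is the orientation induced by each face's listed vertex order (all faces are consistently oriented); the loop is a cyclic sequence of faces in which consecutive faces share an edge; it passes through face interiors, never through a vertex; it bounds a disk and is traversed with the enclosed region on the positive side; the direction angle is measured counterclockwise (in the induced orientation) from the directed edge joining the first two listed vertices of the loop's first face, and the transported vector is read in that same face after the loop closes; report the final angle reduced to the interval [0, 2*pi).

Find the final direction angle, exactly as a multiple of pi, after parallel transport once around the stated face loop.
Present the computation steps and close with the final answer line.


enclosed vertex P2: corner angles sum to (7/3)*pi, defect = 2*pi - (7/3)*pi = -pi/3
holonomy = initial angle + sum of enclosed defects (mod 2*pi), positive in the induced orientation
final angle = (19/12)*pi - pi/3 = (5/4)*pi (mod 2*pi)

Answer: final direction angle = (5/4)*pi


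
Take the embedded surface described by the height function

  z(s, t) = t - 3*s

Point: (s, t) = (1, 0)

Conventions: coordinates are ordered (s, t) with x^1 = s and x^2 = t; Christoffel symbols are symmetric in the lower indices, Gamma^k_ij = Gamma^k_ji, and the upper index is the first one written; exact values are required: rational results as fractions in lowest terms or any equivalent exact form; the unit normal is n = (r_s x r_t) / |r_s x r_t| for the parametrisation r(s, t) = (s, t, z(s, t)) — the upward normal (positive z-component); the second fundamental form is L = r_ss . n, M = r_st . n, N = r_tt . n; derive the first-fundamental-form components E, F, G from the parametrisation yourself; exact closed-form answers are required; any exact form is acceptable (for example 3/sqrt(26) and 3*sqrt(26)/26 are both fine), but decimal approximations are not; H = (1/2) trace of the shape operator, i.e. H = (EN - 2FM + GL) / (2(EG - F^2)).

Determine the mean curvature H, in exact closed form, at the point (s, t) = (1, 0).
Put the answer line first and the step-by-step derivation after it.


Answer: H = 0

z_s = -3, z_t = 1, z_ss = 0, z_st = 0, z_tt = 0
E = 10, F = -3, G = 2; answer radicand W^2 = 11
unnormalised second-form numerators: l = 0, m = 0, n = 0; L = l/sqrt(11), and similarly M = m/sqrt(W^2), N = n/sqrt(W^2)
H = (E*n - 2*F*m + G*l) / (2*(EG - F^2)*sqrt(W^2)); E*n - 2*F*m + G*l = 0, EG - F^2 = 11, so H = (0)/sqrt(11)


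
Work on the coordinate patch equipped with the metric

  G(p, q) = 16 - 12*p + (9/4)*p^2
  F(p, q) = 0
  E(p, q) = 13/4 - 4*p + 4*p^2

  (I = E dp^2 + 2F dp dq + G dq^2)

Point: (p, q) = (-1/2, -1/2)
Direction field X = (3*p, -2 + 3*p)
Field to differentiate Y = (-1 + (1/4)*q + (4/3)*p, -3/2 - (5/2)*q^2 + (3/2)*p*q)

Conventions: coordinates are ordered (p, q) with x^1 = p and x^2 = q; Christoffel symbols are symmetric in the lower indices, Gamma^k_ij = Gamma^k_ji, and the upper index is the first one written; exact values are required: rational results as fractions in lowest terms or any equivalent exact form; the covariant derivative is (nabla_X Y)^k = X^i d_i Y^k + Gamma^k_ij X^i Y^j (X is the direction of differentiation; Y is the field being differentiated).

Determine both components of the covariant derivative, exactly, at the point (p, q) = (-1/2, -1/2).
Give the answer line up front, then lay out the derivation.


Answer: (nabla_X Y)^p = 191/80, (nabla_X Y)^q = -1187/152

E = 25/4, F = 0, G = 361/16 at the point
E_p = -8, E_q = 0, F_p = 0, F_q = 0, G_p = -57/4, G_q = 0
EG - F^2 = 9025/64;  g^inv = (64/9025) * [[361/16, 0], [0, 25/4]]
first-kind symbols [ij,l] = (1/2)(d_i g_jl + d_j g_il - d_l g_ij): [pp,p] = E_p/2 = -4, [pp,q] = F_p - E_q/2 = 0, [pq,p] = E_q/2 = 0, [pq,q] = G_p/2 = -57/8, [qq,p] = F_q - G_p/2 = 57/8, [qq,q] = G_q/2 = 0
Gamma^p_ij = (G*[ij,p] - F*[ij,q])/(EG - F^2), Gamma^q_ij = (E*[ij,q] - F*[ij,p])/(EG - F^2)
Gamma_ppp = -16/25, Gamma_ppq = 0, Gamma_pqq = 57/50, Gamma_qpp = 0, Gamma_qpq = -6/19, Gamma_qqq = 0
X = (-3/2, -7/2), Y = (-43/24, -7/4) at the point


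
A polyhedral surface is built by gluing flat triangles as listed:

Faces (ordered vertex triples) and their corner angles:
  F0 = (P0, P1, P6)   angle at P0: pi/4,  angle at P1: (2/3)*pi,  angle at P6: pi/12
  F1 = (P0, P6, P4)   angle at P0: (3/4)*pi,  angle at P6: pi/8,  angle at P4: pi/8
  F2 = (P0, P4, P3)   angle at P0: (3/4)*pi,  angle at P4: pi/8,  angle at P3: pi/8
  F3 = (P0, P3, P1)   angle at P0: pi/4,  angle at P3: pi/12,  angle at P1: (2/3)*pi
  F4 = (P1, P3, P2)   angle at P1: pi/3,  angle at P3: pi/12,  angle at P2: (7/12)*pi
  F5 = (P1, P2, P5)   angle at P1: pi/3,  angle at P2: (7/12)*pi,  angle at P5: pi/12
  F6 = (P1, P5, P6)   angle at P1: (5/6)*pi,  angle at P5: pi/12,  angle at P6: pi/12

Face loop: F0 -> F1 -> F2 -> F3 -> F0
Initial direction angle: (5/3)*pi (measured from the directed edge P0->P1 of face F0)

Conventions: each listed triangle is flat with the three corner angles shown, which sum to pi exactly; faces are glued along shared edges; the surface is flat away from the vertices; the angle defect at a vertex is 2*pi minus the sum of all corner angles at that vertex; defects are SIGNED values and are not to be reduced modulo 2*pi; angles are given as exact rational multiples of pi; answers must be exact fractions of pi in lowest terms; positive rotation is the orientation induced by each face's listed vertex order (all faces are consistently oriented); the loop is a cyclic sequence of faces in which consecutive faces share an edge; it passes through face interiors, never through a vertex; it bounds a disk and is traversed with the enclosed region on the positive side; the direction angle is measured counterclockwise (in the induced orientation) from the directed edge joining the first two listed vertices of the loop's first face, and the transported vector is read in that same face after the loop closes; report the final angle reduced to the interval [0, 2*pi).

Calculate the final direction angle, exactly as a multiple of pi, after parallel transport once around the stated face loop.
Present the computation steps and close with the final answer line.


enclosed vertex P0: corner angles sum to 2*pi, defect = 2*pi - 2*pi = 0
holonomy = initial angle + sum of enclosed defects (mod 2*pi), positive in the induced orientation
final angle = (5/3)*pi + 0 = (5/3)*pi (mod 2*pi)

Answer: final direction angle = (5/3)*pi


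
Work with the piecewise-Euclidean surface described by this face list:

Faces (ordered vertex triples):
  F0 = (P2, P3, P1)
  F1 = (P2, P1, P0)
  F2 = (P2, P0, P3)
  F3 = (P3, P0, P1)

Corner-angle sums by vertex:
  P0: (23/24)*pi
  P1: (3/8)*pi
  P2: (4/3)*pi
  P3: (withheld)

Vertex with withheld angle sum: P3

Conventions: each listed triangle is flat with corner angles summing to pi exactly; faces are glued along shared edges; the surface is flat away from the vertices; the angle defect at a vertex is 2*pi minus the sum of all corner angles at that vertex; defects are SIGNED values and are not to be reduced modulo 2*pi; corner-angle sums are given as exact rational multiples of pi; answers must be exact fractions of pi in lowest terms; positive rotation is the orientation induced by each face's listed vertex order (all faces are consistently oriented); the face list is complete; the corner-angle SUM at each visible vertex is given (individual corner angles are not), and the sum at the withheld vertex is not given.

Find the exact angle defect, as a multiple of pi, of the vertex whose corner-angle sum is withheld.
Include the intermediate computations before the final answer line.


V = 4, E = 6, F = 4; chi = V - E + F = 2
Gauss-Bonnet: total defect = 2*pi*chi = 4*pi; visible defects sum to (10/3)*pi

Answer: defect(P3) = (2/3)*pi


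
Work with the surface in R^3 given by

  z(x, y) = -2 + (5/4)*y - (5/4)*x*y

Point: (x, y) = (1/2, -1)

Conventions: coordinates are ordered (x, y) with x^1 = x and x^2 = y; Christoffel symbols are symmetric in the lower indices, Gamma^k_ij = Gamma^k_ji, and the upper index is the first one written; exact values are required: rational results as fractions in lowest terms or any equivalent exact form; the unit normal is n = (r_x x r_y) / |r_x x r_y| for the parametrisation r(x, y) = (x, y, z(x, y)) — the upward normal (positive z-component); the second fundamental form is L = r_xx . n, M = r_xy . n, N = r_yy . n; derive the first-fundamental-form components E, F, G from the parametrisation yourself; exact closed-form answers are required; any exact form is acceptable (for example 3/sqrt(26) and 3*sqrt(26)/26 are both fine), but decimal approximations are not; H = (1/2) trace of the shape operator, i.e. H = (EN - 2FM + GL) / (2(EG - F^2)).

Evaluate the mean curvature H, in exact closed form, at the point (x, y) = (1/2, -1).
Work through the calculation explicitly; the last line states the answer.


z_x = 5/4, z_y = 5/8, z_xx = 0, z_xy = -5/4, z_yy = 0
E = 41/16, F = 25/32, G = 89/64; answer radicand W^2 = 189/64
unnormalised second-form numerators: l = 0, m = -5/4, n = 0; L = l/sqrt(189/64), and similarly M = m/sqrt(W^2), N = n/sqrt(W^2)
H = (E*n - 2*F*m + G*l) / (2*(EG - F^2)*sqrt(W^2)); E*n - 2*F*m + G*l = 125/64, EG - F^2 = 189/64, so H = (125/378)/sqrt(189/64)

Answer: H = 500*sqrt(21)/11907


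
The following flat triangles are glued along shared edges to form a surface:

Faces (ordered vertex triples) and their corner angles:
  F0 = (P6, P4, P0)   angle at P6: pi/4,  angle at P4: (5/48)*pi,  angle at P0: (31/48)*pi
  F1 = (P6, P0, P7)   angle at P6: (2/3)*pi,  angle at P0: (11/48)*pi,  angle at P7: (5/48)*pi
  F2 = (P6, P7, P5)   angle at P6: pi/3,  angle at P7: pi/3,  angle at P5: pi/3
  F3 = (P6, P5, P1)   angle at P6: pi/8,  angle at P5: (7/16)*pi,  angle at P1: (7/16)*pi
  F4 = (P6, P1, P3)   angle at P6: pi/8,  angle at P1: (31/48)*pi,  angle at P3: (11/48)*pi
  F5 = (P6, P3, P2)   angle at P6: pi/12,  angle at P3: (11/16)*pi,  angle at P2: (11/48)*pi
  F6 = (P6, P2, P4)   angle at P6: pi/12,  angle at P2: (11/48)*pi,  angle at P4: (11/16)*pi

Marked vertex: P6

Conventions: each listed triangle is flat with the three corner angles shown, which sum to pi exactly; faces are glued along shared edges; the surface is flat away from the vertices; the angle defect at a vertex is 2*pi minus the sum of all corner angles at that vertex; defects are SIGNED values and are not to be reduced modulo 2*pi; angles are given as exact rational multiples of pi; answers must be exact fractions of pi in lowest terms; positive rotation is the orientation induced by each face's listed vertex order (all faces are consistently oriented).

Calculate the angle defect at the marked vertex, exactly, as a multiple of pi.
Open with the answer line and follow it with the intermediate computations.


Answer: defect(P6) = pi/3

Sum of corner angles at P6: (5/3)*pi
defect = 2*pi - (5/3)*pi


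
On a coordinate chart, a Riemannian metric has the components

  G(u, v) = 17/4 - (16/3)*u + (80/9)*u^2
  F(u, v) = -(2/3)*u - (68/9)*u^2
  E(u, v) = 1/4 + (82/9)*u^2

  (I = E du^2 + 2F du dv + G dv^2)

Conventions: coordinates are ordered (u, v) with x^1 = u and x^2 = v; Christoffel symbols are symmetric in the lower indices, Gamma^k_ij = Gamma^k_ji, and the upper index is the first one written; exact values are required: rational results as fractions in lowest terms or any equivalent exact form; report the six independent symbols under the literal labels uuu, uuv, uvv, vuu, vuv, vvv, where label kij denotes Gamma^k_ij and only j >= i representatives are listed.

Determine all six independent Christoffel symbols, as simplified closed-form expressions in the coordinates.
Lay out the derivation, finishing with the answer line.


E = 1/4 + (82/9)*u^2; F = -(2/3)*u - (68/9)*u^2; G = 17/4 - (16/3)*u + (80/9)*u^2
Gamma^k_ij = (1/2) g^{kl} (d_i g_jl + d_j g_il - d_l g_ij), with g^inv = (1/(EG-F^2)) [[G, -F], [-F, E]]
first partials: E_u = (164/9)*u, E_v = 0, F_u = -2/3 - (136/9)*u, F_v = 0, G_u = -16/3 + (160/9)*u, G_v = 0
D = EG - F^2 = 17/16 - (4/3)*u + (81/2)*u^2 - (176/3)*u^3 + (1936/81)*u^4
expanded: Gamma^u_uu = (G E_u - 2F F_u + F E_v)/(2D), Gamma^u_uv = (G E_v - F G_u)/(2D), Gamma^u_vv = (2G F_v - G G_u - F G_v)/(2D), Gamma^v_uu = (2E F_u - E E_v - F E_u)/(2D), Gamma^v_uv = (E G_u - F E_v)/(2D), Gamma^v_vv = (E G_v - 2F F_v + F G_u)/(2D); substitute and cancel common factors

Answer: Gamma_uuu = (-43008*u^3 - 82560*u^2 + 49608*u)/(30976*u^4 - 76032*u^3 + 52488*u^2 - 1728*u + 1377), Gamma_uuv = (87040*u^3 - 18432*u^2 - 2304*u)/(30976*u^4 - 76032*u^3 + 52488*u^2 - 1728*u + 1377), Gamma_uvv = (-102400*u^3 + 92160*u^2 - 67392*u + 14688)/(30976*u^4 - 76032*u^3 + 52488*u^2 - 1728*u + 1377), Gamma_vuu = (-89216*u^3 - 4896*u - 216)/(30976*u^4 - 76032*u^3 + 52488*u^2 - 1728*u + 1377), Gamma_vuv = (104960*u^3 - 31488*u^2 + 2880*u - 864)/(30976*u^4 - 76032*u^3 + 52488*u^2 - 1728*u + 1377), Gamma_vvv = (-87040*u^3 + 18432*u^2 + 2304*u)/(30976*u^4 - 76032*u^3 + 52488*u^2 - 1728*u + 1377)


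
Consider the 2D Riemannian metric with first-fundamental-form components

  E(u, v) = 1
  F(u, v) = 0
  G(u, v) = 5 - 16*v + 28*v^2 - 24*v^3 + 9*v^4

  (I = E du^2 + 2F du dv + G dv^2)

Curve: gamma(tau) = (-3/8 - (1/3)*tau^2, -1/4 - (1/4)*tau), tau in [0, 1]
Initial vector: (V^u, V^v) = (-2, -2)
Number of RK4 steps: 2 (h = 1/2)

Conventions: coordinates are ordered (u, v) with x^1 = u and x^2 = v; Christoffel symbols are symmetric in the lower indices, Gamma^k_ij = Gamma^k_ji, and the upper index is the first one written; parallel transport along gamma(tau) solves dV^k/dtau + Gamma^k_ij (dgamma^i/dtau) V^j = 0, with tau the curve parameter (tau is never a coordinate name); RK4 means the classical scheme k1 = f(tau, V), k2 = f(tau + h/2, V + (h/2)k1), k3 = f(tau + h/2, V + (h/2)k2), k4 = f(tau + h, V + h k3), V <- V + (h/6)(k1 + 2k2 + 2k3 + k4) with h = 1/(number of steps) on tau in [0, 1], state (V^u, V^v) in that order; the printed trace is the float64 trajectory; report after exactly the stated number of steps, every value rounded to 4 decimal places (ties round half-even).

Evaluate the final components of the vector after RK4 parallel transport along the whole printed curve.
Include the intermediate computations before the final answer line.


gamma'(tau) = (-(2/3)*tau, -1/4); f(tau, V)^k = -Gamma^k_ij(gamma(tau)) gamma'^i(tau) V^j; h = 1/2; intermediate values shown to 6 dp
curve data and Christoffel symbols at the stage parameters:
  tau = 0.000000: gamma = (-0.375000, -0.250000), gamma' = (0.000000, -0.250000); Gamma_uuu = 0.000000, Gamma_uuv = 0.000000, Gamma_uvv = 0.000000, Gamma_vuu = 0.000000, Gamma_vuv = 0.000000, Gamma_vvv = -1.570879
  tau = 0.250000: gamma = (-0.395833, -0.312500), gamma' = (-0.166667, -0.250000); Gamma_uuu = 0.000000, Gamma_uuv = 0.000000, Gamma_uvv = 0.000000, Gamma_vuu = 0.000000, Gamma_vuv = 0.000000, Gamma_vvv = -1.535860
  tau = 0.500000: gamma = (-0.458333, -0.375000), gamma' = (-0.333333, -0.250000); Gamma_uuu = 0.000000, Gamma_uuv = 0.000000, Gamma_uvv = 0.000000, Gamma_vuu = 0.000000, Gamma_vuv = 0.000000, Gamma_vvv = -1.496341
  tau = 0.750000: gamma = (-0.562500, -0.437500), gamma' = (-0.500000, -0.250000); Gamma_uuu = 0.000000, Gamma_uuv = 0.000000, Gamma_uvv = 0.000000, Gamma_vuu = 0.000000, Gamma_vuv = 0.000000, Gamma_vvv = -1.454294
  tau = 1.000000: gamma = (-0.708333, -0.500000), gamma' = (-0.666667, -0.250000); Gamma_uuu = 0.000000, Gamma_uuv = 0.000000, Gamma_uvv = 0.000000, Gamma_vuu = 0.000000, Gamma_vuv = 0.000000, Gamma_vvv = -1.411141
step 0: V^u = -2.0000, V^v = -2.0000
step 1: k1 = (0.000000, 0.785439), k2 = (0.000000, 0.692535), k3 = (0.000000, 0.701453), k4 = (0.000000, 0.616969); V <- V + (h/6)(k1 + 2k2 + 2k3 + k4): V^u = -2.0000, V^v = -1.6508
step 2: k1 = (0.000000, 0.617540), k2 = (0.000000, 0.544057), k3 = (0.000000, 0.550737), k4 = (0.000000, 0.485232); V <- V + (h/6)(k1 + 2k2 + 2k3 + k4): V^u = -2.0000, V^v = -1.3764

Answer: V^u = -2.0000, V^v = -1.3764


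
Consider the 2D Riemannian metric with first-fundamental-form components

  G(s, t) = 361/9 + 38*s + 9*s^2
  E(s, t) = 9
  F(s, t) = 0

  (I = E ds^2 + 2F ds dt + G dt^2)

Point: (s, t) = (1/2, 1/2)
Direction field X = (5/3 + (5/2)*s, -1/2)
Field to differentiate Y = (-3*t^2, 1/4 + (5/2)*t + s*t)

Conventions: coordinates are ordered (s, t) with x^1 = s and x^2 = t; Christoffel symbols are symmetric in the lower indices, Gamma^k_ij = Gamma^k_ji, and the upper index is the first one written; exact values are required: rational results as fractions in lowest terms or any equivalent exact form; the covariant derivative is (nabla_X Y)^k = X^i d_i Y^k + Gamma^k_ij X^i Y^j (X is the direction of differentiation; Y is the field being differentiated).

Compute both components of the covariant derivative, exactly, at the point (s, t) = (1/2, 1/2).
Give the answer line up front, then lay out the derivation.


Answer: (nabla_X Y)^s = 545/144, (nabla_X Y)^t = 290/141

E = 9, F = 0, G = 2209/36 at the point
E_s = 0, E_t = 0, F_s = 0, F_t = 0, G_s = 47, G_t = 0
EG - F^2 = 2209/4;  g^inv = (4/2209) * [[2209/36, 0], [0, 9]]
first-kind symbols [ij,l] = (1/2)(d_i g_jl + d_j g_il - d_l g_ij): [ss,s] = E_s/2 = 0, [ss,t] = F_s - E_t/2 = 0, [st,s] = E_t/2 = 0, [st,t] = G_s/2 = 47/2, [tt,s] = F_t - G_s/2 = -47/2, [tt,t] = G_t/2 = 0
Gamma^s_ij = (G*[ij,s] - F*[ij,t])/(EG - F^2), Gamma^t_ij = (E*[ij,t] - F*[ij,s])/(EG - F^2)
Gamma_sss = 0, Gamma_sst = 0, Gamma_stt = -47/18, Gamma_tss = 0, Gamma_tst = 18/47, Gamma_ttt = 0
X = (35/12, -1/2), Y = (-3/4, 7/4) at the point


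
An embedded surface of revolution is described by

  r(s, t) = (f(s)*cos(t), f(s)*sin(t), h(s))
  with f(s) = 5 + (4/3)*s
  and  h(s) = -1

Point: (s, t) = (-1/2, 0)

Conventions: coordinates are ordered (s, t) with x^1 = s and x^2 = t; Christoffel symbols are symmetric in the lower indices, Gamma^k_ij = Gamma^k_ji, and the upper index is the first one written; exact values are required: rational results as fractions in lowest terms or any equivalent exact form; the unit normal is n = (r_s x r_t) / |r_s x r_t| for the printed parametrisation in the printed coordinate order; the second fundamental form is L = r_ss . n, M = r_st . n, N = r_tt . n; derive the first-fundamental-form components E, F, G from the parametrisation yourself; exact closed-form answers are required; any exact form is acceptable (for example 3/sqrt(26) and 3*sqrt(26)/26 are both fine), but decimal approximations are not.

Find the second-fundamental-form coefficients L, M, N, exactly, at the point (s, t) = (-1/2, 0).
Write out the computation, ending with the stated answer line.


f = 13/3, f' = 4/3, f'' = 0, h' = 0, h'' = 0
E = 16/9, F = 0, G = 169/9; answer radicand W^2 = 16/9
unnormalised second-form numerators: l = 0, m = 0, n = 0; L = l/sqrt(16/9), and similarly M = m/sqrt(W^2), N = n/sqrt(W^2)

Answer: L = 0, M = 0, N = 0


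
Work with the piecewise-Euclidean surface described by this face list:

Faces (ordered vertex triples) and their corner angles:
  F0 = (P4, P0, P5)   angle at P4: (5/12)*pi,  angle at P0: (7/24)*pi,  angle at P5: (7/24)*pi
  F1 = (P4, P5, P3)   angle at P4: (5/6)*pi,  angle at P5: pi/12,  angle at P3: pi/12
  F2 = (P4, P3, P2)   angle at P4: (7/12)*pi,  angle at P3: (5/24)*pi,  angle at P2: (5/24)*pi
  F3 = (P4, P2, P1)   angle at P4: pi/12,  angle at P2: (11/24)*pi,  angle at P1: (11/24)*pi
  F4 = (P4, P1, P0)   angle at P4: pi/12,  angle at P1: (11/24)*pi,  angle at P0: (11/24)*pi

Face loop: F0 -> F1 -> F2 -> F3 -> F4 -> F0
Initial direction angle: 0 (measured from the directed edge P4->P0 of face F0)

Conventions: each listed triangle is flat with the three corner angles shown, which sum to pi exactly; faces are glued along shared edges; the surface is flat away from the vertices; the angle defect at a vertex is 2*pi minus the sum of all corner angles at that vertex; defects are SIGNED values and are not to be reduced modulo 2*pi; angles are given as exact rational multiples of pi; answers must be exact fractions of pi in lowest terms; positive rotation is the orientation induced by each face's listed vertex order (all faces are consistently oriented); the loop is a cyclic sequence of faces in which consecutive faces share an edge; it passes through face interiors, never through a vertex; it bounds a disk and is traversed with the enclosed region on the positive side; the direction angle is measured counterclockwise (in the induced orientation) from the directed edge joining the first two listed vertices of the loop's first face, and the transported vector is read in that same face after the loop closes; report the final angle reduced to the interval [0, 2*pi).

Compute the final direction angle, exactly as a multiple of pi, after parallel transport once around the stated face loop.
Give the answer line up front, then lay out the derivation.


Answer: final direction angle = 0

enclosed vertex P4: corner angles sum to 2*pi, defect = 2*pi - 2*pi = 0
adding the enclosed defects to the starting angle (mod 2*pi, induced orientation) gives the holonomy
final angle = 0 + 0 = 0 (mod 2*pi)


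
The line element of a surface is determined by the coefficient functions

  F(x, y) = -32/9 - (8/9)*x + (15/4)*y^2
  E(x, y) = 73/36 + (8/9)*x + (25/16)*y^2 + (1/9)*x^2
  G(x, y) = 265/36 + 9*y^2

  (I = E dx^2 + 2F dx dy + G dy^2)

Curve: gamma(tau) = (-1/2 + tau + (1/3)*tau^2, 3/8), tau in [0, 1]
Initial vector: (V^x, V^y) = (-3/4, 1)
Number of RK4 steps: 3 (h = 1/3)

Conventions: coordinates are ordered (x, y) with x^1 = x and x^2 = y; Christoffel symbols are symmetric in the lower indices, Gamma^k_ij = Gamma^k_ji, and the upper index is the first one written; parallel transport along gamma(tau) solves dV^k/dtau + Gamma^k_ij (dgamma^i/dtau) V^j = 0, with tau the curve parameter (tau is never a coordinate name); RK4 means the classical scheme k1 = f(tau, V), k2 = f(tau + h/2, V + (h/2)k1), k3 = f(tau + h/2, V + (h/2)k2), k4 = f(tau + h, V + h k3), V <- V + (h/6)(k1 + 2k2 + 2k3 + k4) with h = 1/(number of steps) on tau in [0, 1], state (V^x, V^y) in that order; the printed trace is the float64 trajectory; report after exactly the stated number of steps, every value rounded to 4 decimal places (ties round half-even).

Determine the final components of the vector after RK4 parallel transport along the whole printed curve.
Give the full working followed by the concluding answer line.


gamma'(tau) = (1 + (2/3)*tau, 0); f(tau, V)^k = -Gamma^k_ij(gamma(tau)) gamma'^i(tau) V^j; h = 1/3; intermediate values shown to 6 dp
curve data and Christoffel symbols at the stage parameters:
  tau = 0.000000: gamma = (-0.500000, 0.375000), gamma' = (1.000000, 0.000000); Gamma_xxx = -0.049984, Gamma_xxy = 0.554350, Gamma_xyy = 3.617222, Gamma_yxx = -0.185930, Gamma_yxy = 0.166032, Gamma_yyy = 1.474609
  tau = 0.166667: gamma = (-0.324074, 0.375000), gamma' = (1.111111, 0.000000); Gamma_xxx = -0.054526, Gamma_xxy = 0.532310, Gamma_xyy = 3.528991, Gamma_yxx = -0.188279, Gamma_yxy = 0.169080, Gamma_yyy = 1.512154
  tau = 0.333333: gamma = (-0.129630, 0.375000), gamma' = (1.222222, 0.000000); Gamma_xxx = -0.059071, Gamma_xxy = 0.509281, Gamma_xyy = 3.435089, Gamma_yxx = -0.190907, Gamma_yxy = 0.171969, Gamma_yyy = 1.551150
  tau = 0.500000: gamma = (0.083333, 0.375000), gamma' = (1.333333, 0.000000); Gamma_xxx = -0.063530, Gamma_xxy = 0.485559, Gamma_xyy = 3.336455, Gamma_yxx = -0.193806, Gamma_yxy = 0.174613, Gamma_yyy = 1.591058
  tau = 0.666667: gamma = (0.314815, 0.375000), gamma' = (1.444444, 0.000000); Gamma_xxx = -0.067820, Gamma_xxy = 0.461429, Gamma_xyy = 3.234041, Gamma_yxx = -0.196966, Gamma_yxy = 0.176942, Gamma_yyy = 1.631366
  tau = 0.833333: gamma = (0.564815, 0.375000), gamma' = (1.555556, 0.000000); Gamma_xxx = -0.071872, Gamma_xxy = 0.437157, Gamma_xyy = 3.128791, Gamma_yxx = -0.200372, Gamma_yxy = 0.178895, Gamma_yyy = 1.671602
  tau = 1.000000: gamma = (0.833333, 0.375000), gamma' = (1.666667, 0.000000); Gamma_xxx = -0.075630, Gamma_xxy = 0.412987, Gamma_xyy = 3.021617, Gamma_yxx = -0.204002, Gamma_yxy = 0.180431, Gamma_yyy = 1.711346
step 0: V^x = -0.7500, V^y = 1.0000
step 1: k1 = (-0.591838, -0.305479), k2 = (-0.612757, -0.355836), k3 = (-0.608005, -0.354989), k4 = (-0.617581, -0.407599); V <- V + (h/6)(k1 + 2k2 + 2k3 + k4): V^x = -0.9528, V^y = 0.8814
step 2: k1 = (-0.617427, -0.407581), k2 = (-0.616080, -0.462201), k3 = (-0.610167, -0.460024), k4 = (-0.598525, -0.515032); V <- V + (h/6)(k1 + 2k2 + 2k3 + k4): V^x = -1.1566, V^y = 0.7277
step 3: k1 = (-0.598309, -0.515052), k2 = (-0.576924, -0.570203), k3 = (-0.570275, -0.566534), k4 = (-0.540641, -0.619928); V <- V + (h/6)(k1 + 2k2 + 2k3 + k4): V^x = -1.3474, V^y = 0.5383

Answer: V^x = -1.3474, V^y = 0.5383


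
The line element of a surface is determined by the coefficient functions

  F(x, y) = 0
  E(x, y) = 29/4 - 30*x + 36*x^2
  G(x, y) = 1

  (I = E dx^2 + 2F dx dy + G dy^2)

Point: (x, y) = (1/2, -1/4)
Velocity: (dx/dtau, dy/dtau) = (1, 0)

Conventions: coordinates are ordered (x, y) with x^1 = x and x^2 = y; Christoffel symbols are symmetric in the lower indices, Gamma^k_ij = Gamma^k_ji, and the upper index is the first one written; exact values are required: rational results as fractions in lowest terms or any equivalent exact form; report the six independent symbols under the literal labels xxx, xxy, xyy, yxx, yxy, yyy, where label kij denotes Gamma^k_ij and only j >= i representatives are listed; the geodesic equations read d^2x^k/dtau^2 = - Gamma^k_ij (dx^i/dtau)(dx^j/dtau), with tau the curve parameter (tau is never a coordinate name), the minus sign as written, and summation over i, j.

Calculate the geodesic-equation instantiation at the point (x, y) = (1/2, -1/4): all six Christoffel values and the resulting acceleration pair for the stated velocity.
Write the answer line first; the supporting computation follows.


Answer: Gamma_xxx = 12/5, Gamma_xxy = 0, Gamma_xyy = 0, Gamma_yxx = 0, Gamma_yxy = 0, Gamma_yyy = 0; accelerations (d^2x/dtau^2, d^2y/dtau^2) = (-12/5, 0)

E = 5/4, F = 0, G = 1 at the point
E_x = 6, E_y = 0, F_x = 0, F_y = 0, G_x = 0, G_y = 0
EG - F^2 = 5/4;  g^inv = (4/5) * [[1, 0], [0, 5/4]]
first-kind symbols [ij,l] = (1/2)(d_i g_jl + d_j g_il - d_l g_ij): [xx,x] = E_x/2 = 3, [xx,y] = F_x - E_y/2 = 0, [xy,x] = E_y/2 = 0, [xy,y] = G_x/2 = 0, [yy,x] = F_y - G_x/2 = 0, [yy,y] = G_y/2 = 0
Gamma^x_ij = (G*[ij,x] - F*[ij,y])/(EG - F^2), Gamma^y_ij = (E*[ij,y] - F*[ij,x])/(EG - F^2)
Gamma_xxx = 12/5, Gamma_xxy = 0, Gamma_xyy = 0, Gamma_yxx = 0, Gamma_yxy = 0, Gamma_yyy = 0
d^2x/dtau^2 = -(Gamma_xxx*(1)^2 + 2*Gamma_xxy*(1)*(0) + Gamma_xyy*(0)^2) = -12/5
d^2y/dtau^2 = -(Gamma_yxx*(1)^2 + 2*Gamma_yxy*(1)*(0) + Gamma_yyy*(0)^2) = 0


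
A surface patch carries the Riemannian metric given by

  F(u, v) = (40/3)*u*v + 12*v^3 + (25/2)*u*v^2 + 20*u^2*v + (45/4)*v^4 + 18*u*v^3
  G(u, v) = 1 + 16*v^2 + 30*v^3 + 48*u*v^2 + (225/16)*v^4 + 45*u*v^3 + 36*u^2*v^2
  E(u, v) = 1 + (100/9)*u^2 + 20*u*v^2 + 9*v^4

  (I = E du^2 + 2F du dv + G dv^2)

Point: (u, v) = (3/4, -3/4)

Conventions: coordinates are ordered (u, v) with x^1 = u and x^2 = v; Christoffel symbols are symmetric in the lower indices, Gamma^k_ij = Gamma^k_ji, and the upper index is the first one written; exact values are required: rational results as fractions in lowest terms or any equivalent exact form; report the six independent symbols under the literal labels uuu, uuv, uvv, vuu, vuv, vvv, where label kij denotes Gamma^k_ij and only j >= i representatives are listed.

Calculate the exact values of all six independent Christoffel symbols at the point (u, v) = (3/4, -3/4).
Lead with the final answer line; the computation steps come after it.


Answer: Gamma_uuu = 171520/451347, Gamma_uuv = -77184/150449, Gamma_uvv = 49312/150449, Gamma_vuu = -4480/11573, Gamma_vuv = 6048/11573, Gamma_vvv = -3864/11573

E = 4745/256, F = -18291/1024, G = 78625/4096 at the point
E_u = 335/12, E_v = -603/16, F_u = -529/16, F_v = 1999/64, G_u = 2457/64, G_v = -6279/256
EG - F^2 = 150449/4096;  g^inv = (4096/150449) * [[78625/4096, 18291/1024], [18291/1024, 4745/256]]
first-kind symbols [ij,l] = (1/2)(d_i g_jl + d_j g_il - d_l g_ij): [uu,u] = E_u/2 = 335/24, [uu,v] = F_u - E_v/2 = -455/32, [uv,u] = E_v/2 = -603/32, [uv,v] = G_u/2 = 2457/128, [vv,u] = F_v - G_u/2 = 1541/128, [vv,v] = G_v/2 = -6279/512
Gamma^u_ij = (G*[ij,u] - F*[ij,v])/(EG - F^2), Gamma^v_ij = (E*[ij,v] - F*[ij,u])/(EG - F^2)


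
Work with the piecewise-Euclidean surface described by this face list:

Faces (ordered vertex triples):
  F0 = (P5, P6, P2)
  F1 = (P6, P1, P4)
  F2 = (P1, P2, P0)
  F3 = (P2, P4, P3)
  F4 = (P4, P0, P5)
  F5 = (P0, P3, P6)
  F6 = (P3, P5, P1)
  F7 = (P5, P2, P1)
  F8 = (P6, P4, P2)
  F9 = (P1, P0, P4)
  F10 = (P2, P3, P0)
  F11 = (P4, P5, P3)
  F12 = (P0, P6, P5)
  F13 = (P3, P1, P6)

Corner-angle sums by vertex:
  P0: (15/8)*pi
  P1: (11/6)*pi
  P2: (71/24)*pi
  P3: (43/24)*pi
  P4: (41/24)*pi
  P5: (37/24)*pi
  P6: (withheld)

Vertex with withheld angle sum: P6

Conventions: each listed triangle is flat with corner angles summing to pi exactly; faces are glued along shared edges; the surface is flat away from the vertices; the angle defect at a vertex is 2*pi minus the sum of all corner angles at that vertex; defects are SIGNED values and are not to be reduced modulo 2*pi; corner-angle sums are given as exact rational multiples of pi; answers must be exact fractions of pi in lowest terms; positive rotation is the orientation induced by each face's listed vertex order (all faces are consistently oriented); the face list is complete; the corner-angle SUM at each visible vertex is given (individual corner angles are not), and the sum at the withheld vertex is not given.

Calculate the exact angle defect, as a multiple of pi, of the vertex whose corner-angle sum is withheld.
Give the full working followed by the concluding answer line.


V = 7, E = 21, F = 14; chi = V - E + F = 0
Gauss-Bonnet: total defect = 2*pi*chi = 0; visible defects sum to (7/24)*pi

Answer: defect(P6) = (-7/24)*pi


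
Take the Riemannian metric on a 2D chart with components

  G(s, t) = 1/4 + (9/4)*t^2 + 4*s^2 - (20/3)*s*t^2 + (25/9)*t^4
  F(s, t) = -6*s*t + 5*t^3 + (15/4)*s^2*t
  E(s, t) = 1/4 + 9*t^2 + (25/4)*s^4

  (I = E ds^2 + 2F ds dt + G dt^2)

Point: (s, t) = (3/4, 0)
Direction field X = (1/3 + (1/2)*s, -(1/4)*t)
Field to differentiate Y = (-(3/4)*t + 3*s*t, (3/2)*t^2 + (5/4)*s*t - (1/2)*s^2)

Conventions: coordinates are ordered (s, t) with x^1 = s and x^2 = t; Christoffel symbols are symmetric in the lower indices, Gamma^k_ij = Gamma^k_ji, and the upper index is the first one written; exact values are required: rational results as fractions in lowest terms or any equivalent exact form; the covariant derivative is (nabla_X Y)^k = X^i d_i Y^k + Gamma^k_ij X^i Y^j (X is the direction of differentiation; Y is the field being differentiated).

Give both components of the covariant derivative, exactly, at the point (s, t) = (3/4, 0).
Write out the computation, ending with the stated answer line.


E = 2281/1024, F = 0, G = 5/2 at the point
E_s = 675/64, E_t = 0, F_s = 0, F_t = -153/64, G_s = 6, G_t = 0
EG - F^2 = 11405/2048;  g^inv = (2048/11405) * [[5/2, 0], [0, 2281/1024]]
first-kind symbols [ij,l] = (1/2)(d_i g_jl + d_j g_il - d_l g_ij): [ss,s] = E_s/2 = 675/128, [ss,t] = F_s - E_t/2 = 0, [st,s] = E_t/2 = 0, [st,t] = G_s/2 = 3, [tt,s] = F_t - G_s/2 = -345/64, [tt,t] = G_t/2 = 0
Gamma^s_ij = (G*[ij,s] - F*[ij,t])/(EG - F^2), Gamma^t_ij = (E*[ij,t] - F*[ij,s])/(EG - F^2)
Gamma_sss = 5400/2281, Gamma_sst = 0, Gamma_stt = -5520/2281, Gamma_tss = 0, Gamma_tst = 6/5, Gamma_ttt = 0
X = (17/24, 0), Y = (0, -9/32) at the point

Answer: (nabla_X Y)^s = 0, (nabla_X Y)^t = -493/640


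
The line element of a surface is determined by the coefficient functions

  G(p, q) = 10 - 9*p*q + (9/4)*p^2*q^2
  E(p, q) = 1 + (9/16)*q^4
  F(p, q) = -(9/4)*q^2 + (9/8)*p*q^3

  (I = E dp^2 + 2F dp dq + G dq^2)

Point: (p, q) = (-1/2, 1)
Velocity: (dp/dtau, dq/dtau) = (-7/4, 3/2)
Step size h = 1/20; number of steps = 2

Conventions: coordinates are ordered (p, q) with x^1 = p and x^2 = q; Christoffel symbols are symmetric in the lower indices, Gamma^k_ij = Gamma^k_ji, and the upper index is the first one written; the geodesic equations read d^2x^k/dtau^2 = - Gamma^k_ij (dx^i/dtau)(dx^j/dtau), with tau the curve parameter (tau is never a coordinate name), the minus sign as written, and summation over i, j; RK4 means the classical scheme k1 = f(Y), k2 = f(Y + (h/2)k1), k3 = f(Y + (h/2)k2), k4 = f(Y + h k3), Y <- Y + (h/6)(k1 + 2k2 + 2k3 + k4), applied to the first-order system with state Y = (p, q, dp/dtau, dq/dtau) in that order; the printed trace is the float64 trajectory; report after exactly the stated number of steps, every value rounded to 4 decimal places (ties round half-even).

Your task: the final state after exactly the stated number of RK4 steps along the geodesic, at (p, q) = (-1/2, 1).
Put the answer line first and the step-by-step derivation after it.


Answer: p = -0.6727, q = 1.1390, dp/dtau = -1.7033, dq/dtau = 1.2857

f(Y) = (dp/dtau, dq/dtau, -Gamma^p_ij Y'^i Y'^j, -Gamma^q_ij Y'^i Y'^j) with the Gammas evaluated at the stage position; h = 0.050000; intermediate values shown to 6 dp
step 0: p = -0.5000, q = 1.0000, dp/dtau = -1.7500, dq/dtau = 1.5000
step 1:
  k1: at (p, q) = (-0.500000, 1.000000), (dp/dtau, dq/dtau) = (-1.750000, 1.500000); Gamma_ppp = 0.000000, Gamma_ppq = 0.072000, Gamma_pqq = -0.036000, Gamma_qpp = 0.000000, Gamma_qpq = -0.360000, Gamma_qqq = 0.180000; k1 = (-1.750000, 1.500000, 0.459000, -2.295000)
  k2: at (p, q) = (-0.543750, 1.037500), (dp/dtau, dq/dtau) = (-1.738525, 1.442625); Gamma_ppp = 0.000000, Gamma_ppq = 0.076398, Gamma_pqq = -0.040040, Gamma_qpp = 0.000000, Gamma_qpq = -0.363979, Gamma_qqq = 0.190760; k2 = (-1.738525, 1.442625, 0.466547, -2.222752)
  k3: at (p, q) = (-0.543463, 1.036066), (dp/dtau, dq/dtau) = (-1.738336, 1.444431); Gamma_ppp = 0.000000, Gamma_ppq = 0.076156, Gamma_pqq = -0.039947, Gamma_qpp = 0.000000, Gamma_qpq = -0.363678, Gamma_qqq = 0.190765; k3 = (-1.738336, 1.444431, 0.465784, -2.224330)
  k4: at (p, q) = (-0.586917, 1.072222), (dp/dtau, dq/dtau) = (-1.726711, 1.388783); Gamma_ppp = 0.000000, Gamma_ppq = 0.080168, Gamma_pqq = -0.043883, Gamma_qpp = 0.000000, Gamma_qpq = -0.366695, Gamma_qqq = 0.200723; k4 = (-1.726711, 1.388783, 0.469130, -2.145830)
  Y <- Y + (h/6)(k1 + 2k2 + 2k3 + k4): p = -0.5869, q = 1.0722, dp/dtau = -1.7267, dq/dtau = 1.3889
step 2:
  k1: at (p, q) = (-0.586920, 1.072191), (dp/dtau, dq/dtau) = (-1.726727, 1.388875); Gamma_ppp = 0.000000, Gamma_ppq = 0.080163, Gamma_pqq = -0.043881, Gamma_qpp = 0.000000, Gamma_qpq = -0.366688, Gamma_qqq = 0.200726; k1 = (-1.726727, 1.388875, 0.469140, -2.145985)
  k2: at (p, q) = (-0.630088, 1.106913), (dp/dtau, dq/dtau) = (-1.714998, 1.335225); Gamma_ppp = 0.000000, Gamma_ppq = 0.083760, Gamma_pqq = -0.047679, Gamma_qpp = 0.000000, Gamma_qpq = -0.368805, Gamma_qqq = 0.209935; k2 = (-1.714998, 1.335225, 0.468611, -2.063335)
  k3: at (p, q) = (-0.629795, 1.105571), (dp/dtau, dq/dtau) = (-1.715011, 1.337292); Gamma_ppp = 0.000000, Gamma_ppq = 0.083540, Gamma_pqq = -0.047589, Gamma_qpp = 0.000000, Gamma_qpq = -0.368568, Gamma_qqq = 0.209957; k3 = (-1.715011, 1.337292, 0.468300, -2.066074)
  k4: at (p, q) = (-0.672671, 1.139055), (dp/dtau, dq/dtau) = (-1.703312, 1.285571); Gamma_ppp = 0.000000, Gamma_ppq = 0.086758, Gamma_pqq = -0.051235, Gamma_qpp = 0.000000, Gamma_qpq = -0.369941, Gamma_qqq = 0.218469; k4 = (-1.703312, 1.285571, 0.464627, -1.981206)
  Y <- Y + (h/6)(k1 + 2k2 + 2k3 + k4): p = -0.6727, q = 1.1390, dp/dtau = -1.7033, dq/dtau = 1.2857
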